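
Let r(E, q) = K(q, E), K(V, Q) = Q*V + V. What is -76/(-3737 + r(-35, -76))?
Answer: 76/1153 ≈ 0.065915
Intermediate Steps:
K(V, Q) = V + Q*V
r(E, q) = q*(1 + E)
-76/(-3737 + r(-35, -76)) = -76/(-3737 - 76*(1 - 35)) = -76/(-3737 - 76*(-34)) = -76/(-3737 + 2584) = -76/(-1153) = -1/1153*(-76) = 76/1153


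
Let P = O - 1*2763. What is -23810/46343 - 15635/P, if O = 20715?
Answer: -104728175/75631776 ≈ -1.3847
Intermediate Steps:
P = 17952 (P = 20715 - 1*2763 = 20715 - 2763 = 17952)
-23810/46343 - 15635/P = -23810/46343 - 15635/17952 = -104728175/75631776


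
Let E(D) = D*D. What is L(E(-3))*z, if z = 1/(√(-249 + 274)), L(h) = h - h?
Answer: 0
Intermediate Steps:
E(D) = D²
L(h) = 0
z = ⅕ (z = 1/(√25) = 1/5 = ⅕ ≈ 0.20000)
L(E(-3))*z = 0*(⅕) = 0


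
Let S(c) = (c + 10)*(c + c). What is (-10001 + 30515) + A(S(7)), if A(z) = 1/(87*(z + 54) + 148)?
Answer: 524173729/25552 ≈ 20514.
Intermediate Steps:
S(c) = 2*c*(10 + c) (S(c) = (10 + c)*(2*c) = 2*c*(10 + c))
A(z) = 1/(4846 + 87*z) (A(z) = 1/(87*(54 + z) + 148) = 1/((4698 + 87*z) + 148) = 1/(4846 + 87*z))
(-10001 + 30515) + A(S(7)) = (-10001 + 30515) + 1/(4846 + 87*(2*7*(10 + 7))) = 20514 + 1/(4846 + 87*(2*7*17)) = 20514 + 1/(4846 + 87*238) = 20514 + 1/(4846 + 20706) = 20514 + 1/25552 = 524173729/25552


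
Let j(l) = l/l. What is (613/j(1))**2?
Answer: 375769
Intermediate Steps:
j(l) = 1
(613/j(1))**2 = (613/1)**2 = (613*1)**2 = 613**2 = 375769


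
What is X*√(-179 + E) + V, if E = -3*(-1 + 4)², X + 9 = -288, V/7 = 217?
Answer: 1519 - 297*I*√206 ≈ 1519.0 - 4262.8*I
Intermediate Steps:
V = 1519 (V = 7*217 = 1519)
X = -297 (X = -9 - 288 = -297)
E = -27 (E = -3*3² = -3*9 = -27)
X*√(-179 + E) + V = -297*√(-179 - 27) + 1519 = -297*I*√206 + 1519 = 1519 - 297*I*√206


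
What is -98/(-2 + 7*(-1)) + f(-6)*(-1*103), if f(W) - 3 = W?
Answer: 2879/9 ≈ 319.89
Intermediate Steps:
f(W) = 3 + W
-98/(-2 + 7*(-1)) + f(-6)*(-1*103) = -98/(-2 + 7*(-1)) + (3 - 6)*(-1*103) = -98/(-2 - 7) - 3*(-103) = -98/(-9) + 309 = -98*(-⅑) + 309 = 98/9 + 309 = 2879/9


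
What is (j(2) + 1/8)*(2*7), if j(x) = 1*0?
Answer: 7/4 ≈ 1.7500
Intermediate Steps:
j(x) = 0
(j(2) + 1/8)*(2*7) = (0 + 1/8)*(2*7) = (0 + ⅛)*14 = (⅛)*14 = 7/4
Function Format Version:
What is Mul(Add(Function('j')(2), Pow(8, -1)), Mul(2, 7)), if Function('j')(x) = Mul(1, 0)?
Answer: Rational(7, 4) ≈ 1.7500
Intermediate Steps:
Function('j')(x) = 0
Mul(Add(Function('j')(2), Pow(8, -1)), Mul(2, 7)) = Mul(Add(0, Pow(8, -1)), Mul(2, 7)) = Mul(Add(0, Rational(1, 8)), 14) = Mul(Rational(1, 8), 14) = Rational(7, 4)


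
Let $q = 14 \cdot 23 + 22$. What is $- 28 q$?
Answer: $-9632$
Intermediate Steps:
$q = 344$ ($q = 322 + 22 = 344$)
$- 28 q = \left(-28\right) 344 = -9632$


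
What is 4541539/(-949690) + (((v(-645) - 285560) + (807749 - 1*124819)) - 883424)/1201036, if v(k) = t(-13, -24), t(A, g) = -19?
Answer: -2958085250887/570305939420 ≈ -5.1868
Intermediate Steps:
v(k) = -19
4541539/(-949690) + (((v(-645) - 285560) + (807749 - 1*124819)) - 883424)/1201036 = 4541539/(-949690) + (((-19 - 285560) + (807749 - 1*124819)) - 883424)/1201036 = 4541539*(-1/949690) + ((-285579 + (807749 - 124819)) - 883424)*(1/1201036) = -4541539/949690 + ((-285579 + 682930) - 883424)*(1/1201036) = -4541539/949690 + (397351 - 883424)*(1/1201036) = -4541539/949690 - 486073*1/1201036 = -4541539/949690 - 486073/1201036 = -2958085250887/570305939420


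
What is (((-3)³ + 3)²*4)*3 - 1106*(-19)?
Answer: 27926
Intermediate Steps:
(((-3)³ + 3)²*4)*3 - 1106*(-19) = ((-27 + 3)²*4)*3 - 158*(-133) = ((-24)²*4)*3 + 21014 = (576*4)*3 + 21014 = 2304*3 + 21014 = 6912 + 21014 = 27926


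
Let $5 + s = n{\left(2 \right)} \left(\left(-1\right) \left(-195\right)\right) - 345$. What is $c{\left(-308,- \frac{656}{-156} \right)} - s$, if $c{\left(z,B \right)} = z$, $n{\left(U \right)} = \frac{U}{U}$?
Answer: $-153$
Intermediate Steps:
$n{\left(U \right)} = 1$
$s = -155$ ($s = -5 - \left(345 - \left(-1\right) \left(-195\right)\right) = -5 + \left(1 \cdot 195 - 345\right) = -5 + \left(195 - 345\right) = -5 - 150 = -155$)
$c{\left(-308,- \frac{656}{-156} \right)} - s = -308 - -155 = -308 + 155 = -153$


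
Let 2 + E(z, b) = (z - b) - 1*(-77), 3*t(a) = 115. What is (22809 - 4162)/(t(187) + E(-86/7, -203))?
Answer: 391587/6385 ≈ 61.329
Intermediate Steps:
t(a) = 115/3 (t(a) = (1/3)*115 = 115/3)
E(z, b) = 75 + z - b (E(z, b) = -2 + ((z - b) - 1*(-77)) = -2 + ((z - b) + 77) = -2 + (77 + z - b) = 75 + z - b)
(22809 - 4162)/(t(187) + E(-86/7, -203)) = (22809 - 4162)/(115/3 + (75 - 86/7 - 1*(-203))) = 18647/(115/3 + (75 - 86*1/7 + 203)) = 18647/(115/3 + (75 - 86/7 + 203)) = 18647/(115/3 + 1860/7) = 18647/(6385/21) = 18647*(21/6385) = 391587/6385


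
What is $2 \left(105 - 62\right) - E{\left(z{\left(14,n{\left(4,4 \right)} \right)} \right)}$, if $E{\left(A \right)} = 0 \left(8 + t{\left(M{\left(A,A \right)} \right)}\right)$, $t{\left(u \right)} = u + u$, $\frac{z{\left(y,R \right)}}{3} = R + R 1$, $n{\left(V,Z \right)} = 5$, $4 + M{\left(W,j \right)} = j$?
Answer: $86$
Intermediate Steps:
$M{\left(W,j \right)} = -4 + j$
$z{\left(y,R \right)} = 6 R$ ($z{\left(y,R \right)} = 3 \left(R + R 1\right) = 3 \left(R + R\right) = 3 \cdot 2 R = 6 R$)
$t{\left(u \right)} = 2 u$
$E{\left(A \right)} = 0$ ($E{\left(A \right)} = 0 \left(8 + 2 \left(-4 + A\right)\right) = 0 \left(8 + \left(-8 + 2 A\right)\right) = 0 \cdot 2 A = 0$)
$2 \left(105 - 62\right) - E{\left(z{\left(14,n{\left(4,4 \right)} \right)} \right)} = 2 \left(105 - 62\right) - 0 = 2 \cdot 43 + 0 = 86 + 0 = 86$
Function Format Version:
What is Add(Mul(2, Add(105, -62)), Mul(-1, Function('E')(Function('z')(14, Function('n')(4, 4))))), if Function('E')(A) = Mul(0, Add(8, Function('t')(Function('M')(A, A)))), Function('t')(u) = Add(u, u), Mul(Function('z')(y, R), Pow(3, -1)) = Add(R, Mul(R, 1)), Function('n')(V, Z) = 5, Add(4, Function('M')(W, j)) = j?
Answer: 86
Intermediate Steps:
Function('M')(W, j) = Add(-4, j)
Function('z')(y, R) = Mul(6, R) (Function('z')(y, R) = Mul(3, Add(R, Mul(R, 1))) = Mul(3, Add(R, R)) = Mul(3, Mul(2, R)) = Mul(6, R))
Function('t')(u) = Mul(2, u)
Function('E')(A) = 0 (Function('E')(A) = Mul(0, Add(8, Mul(2, Add(-4, A)))) = Mul(0, Add(8, Add(-8, Mul(2, A)))) = Mul(0, Mul(2, A)) = 0)
Add(Mul(2, Add(105, -62)), Mul(-1, Function('E')(Function('z')(14, Function('n')(4, 4))))) = Add(Mul(2, Add(105, -62)), Mul(-1, 0)) = Add(Mul(2, 43), 0) = Add(86, 0) = 86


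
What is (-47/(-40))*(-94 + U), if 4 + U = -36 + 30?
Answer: -611/5 ≈ -122.20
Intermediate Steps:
U = -10 (U = -4 + (-36 + 30) = -4 - 6 = -10)
(-47/(-40))*(-94 + U) = (-47/(-40))*(-94 - 10) = -47*(-1/40)*(-104) = (47/40)*(-104) = -611/5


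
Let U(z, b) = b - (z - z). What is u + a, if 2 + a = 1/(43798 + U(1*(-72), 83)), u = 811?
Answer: 35499730/43881 ≈ 809.00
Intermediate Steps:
U(z, b) = b (U(z, b) = b - 1*0 = b + 0 = b)
a = -87761/43881 (a = -2 + 1/(43798 + 83) = -2 + 1/43881 = -87761/43881 ≈ -2.0000)
u + a = 811 - 87761/43881 = 35499730/43881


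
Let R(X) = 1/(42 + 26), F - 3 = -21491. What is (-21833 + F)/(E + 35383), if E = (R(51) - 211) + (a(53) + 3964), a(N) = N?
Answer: -2945828/2664853 ≈ -1.1054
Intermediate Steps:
F = -21488 (F = 3 - 21491 = -21488)
R(X) = 1/68
E = 258809/68 (E = (1/68 - 211) + (53 + 3964) = -14347/68 + 4017 = 258809/68 ≈ 3806.0)
(-21833 + F)/(E + 35383) = (-21833 - 21488)/(258809/68 + 35383) = -43321/2664853/68 = -43321*68/2664853 = -2945828/2664853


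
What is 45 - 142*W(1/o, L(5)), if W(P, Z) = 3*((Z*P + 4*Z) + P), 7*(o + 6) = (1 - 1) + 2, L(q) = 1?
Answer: -15099/10 ≈ -1509.9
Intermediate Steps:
o = -40/7 (o = -6 + ((1 - 1) + 2)/7 = -6 + (0 + 2)/7 = -6 + (⅐)*2 = -6 + 2/7 = -40/7 ≈ -5.7143)
W(P, Z) = 3*P + 12*Z + 3*P*Z (W(P, Z) = 3*((P*Z + 4*Z) + P) = 3*((4*Z + P*Z) + P) = 3*(P + 4*Z + P*Z) = 3*P + 12*Z + 3*P*Z)
45 - 142*W(1/o, L(5)) = 45 - 142*(3/(-40/7) + 12*1 + 3*1/(-40/7)) = 45 - 142*(3*(-7/40) + 12 + 3*(-7/40)*1) = 45 - 142*(-21/40 + 12 - 21/40) = 45 - 142*219/20 = 45 - 15549/10 = -15099/10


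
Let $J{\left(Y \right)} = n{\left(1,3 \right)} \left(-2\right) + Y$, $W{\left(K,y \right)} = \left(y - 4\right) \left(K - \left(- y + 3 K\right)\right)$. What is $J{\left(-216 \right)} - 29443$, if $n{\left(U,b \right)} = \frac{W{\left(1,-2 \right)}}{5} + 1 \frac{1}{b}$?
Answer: $- \frac{445039}{15} \approx -29669.0$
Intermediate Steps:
$W{\left(K,y \right)} = \left(-4 + y\right) \left(y - 2 K\right)$ ($W{\left(K,y \right)} = \left(-4 + y\right) \left(K - \left(- y + 3 K\right)\right) = \left(-4 + y\right) \left(y - 2 K\right)$)
$n{\left(U,b \right)} = \frac{24}{5} + \frac{1}{b}$ ($n{\left(U,b \right)} = \frac{\left(-2\right)^{2} - -8 + 8 \cdot 1 - 2 \left(-2\right)}{5} + 1 \frac{1}{b} = \left(4 + 8 + 8 + 4\right) \frac{1}{5} + \frac{1}{b} = 24 \cdot \frac{1}{5} + \frac{1}{b} = \frac{24}{5} + \frac{1}{b}$)
$J{\left(Y \right)} = - \frac{154}{15} + Y$ ($J{\left(Y \right)} = \left(\frac{24}{5} + \frac{1}{3}\right) \left(-2\right) + Y = \frac{77}{15} \left(-2\right) + Y = - \frac{154}{15} + Y$)
$J{\left(-216 \right)} - 29443 = \left(- \frac{154}{15} - 216\right) - 29443 = - \frac{3394}{15} - 29443 = - \frac{445039}{15}$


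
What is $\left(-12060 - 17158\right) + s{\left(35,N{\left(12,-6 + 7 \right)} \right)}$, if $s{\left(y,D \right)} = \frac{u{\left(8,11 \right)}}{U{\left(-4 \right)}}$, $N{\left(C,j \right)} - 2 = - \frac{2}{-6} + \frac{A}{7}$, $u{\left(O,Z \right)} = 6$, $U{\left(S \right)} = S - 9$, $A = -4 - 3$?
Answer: $- \frac{379840}{13} \approx -29218.0$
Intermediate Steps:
$A = -7$
$U{\left(S \right)} = -9 + S$
$N{\left(C,j \right)} = \frac{4}{3}$ ($N{\left(C,j \right)} = 2 - \left(1 - \frac{1}{3}\right) = 2 - \frac{2}{3} = \frac{4}{3}$)
$s{\left(y,D \right)} = - \frac{6}{13}$ ($s{\left(y,D \right)} = \frac{6}{-9 - 4} = \frac{6}{-13} = 6 \left(- \frac{1}{13}\right) = - \frac{6}{13}$)
$\left(-12060 - 17158\right) + s{\left(35,N{\left(12,-6 + 7 \right)} \right)} = \left(-12060 - 17158\right) - \frac{6}{13} = -29218 - \frac{6}{13} = - \frac{379840}{13}$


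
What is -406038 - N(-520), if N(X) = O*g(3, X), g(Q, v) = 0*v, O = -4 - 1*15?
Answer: -406038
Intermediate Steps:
O = -19 (O = -4 - 15 = -19)
g(Q, v) = 0
N(X) = 0 (N(X) = -19*0 = 0)
-406038 - N(-520) = -406038 - 1*0 = -406038 + 0 = -406038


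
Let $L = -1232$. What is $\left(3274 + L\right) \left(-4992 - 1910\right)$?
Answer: $-14093884$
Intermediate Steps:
$\left(3274 + L\right) \left(-4992 - 1910\right) = \left(3274 - 1232\right) \left(-4992 - 1910\right) = 2042 \left(-6902\right) = -14093884$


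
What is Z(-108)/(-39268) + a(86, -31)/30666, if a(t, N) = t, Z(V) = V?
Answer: 836122/150524061 ≈ 0.0055547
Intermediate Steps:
Z(-108)/(-39268) + a(86, -31)/30666 = -108/(-39268) + 86/30666 = -108*(-1/39268) + 86*(1/30666) = 27/9817 + 43/15333 = 836122/150524061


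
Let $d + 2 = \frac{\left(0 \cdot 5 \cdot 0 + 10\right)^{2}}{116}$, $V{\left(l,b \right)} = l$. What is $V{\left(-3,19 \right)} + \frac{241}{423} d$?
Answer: $- \frac{14918}{4089} \approx -3.6483$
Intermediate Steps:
$d = - \frac{33}{29}$ ($d = -2 + \frac{\left(0 \cdot 5 \cdot 0 + 10\right)^{2}}{116} = -2 + \left(0 \cdot 0 + 10\right)^{2} \cdot \frac{1}{116} = -2 + \left(0 + 10\right)^{2} \cdot \frac{1}{116} = -2 + 10^{2} \cdot \frac{1}{116} = -2 + 100 \cdot \frac{1}{116} = -2 + \frac{25}{29} = - \frac{33}{29} \approx -1.1379$)
$V{\left(-3,19 \right)} + \frac{241}{423} d = -3 + \frac{241}{423} \left(- \frac{33}{29}\right) = -3 - \frac{2651}{4089} = - \frac{14918}{4089}$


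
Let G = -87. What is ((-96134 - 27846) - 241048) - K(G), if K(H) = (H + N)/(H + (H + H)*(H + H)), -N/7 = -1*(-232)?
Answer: -379994089/1041 ≈ -3.6503e+5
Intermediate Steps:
N = -1624 (N = -(-7)*(-232) = -7*232 = -1624)
K(H) = (-1624 + H)/(H + 4*H²) (K(H) = (H - 1624)/(H + (H + H)*(H + H)) = (-1624 + H)/(H + (2*H)*(2*H)) = (-1624 + H)/(H + 4*H²))
((-96134 - 27846) - 241048) - K(G) = ((-96134 - 27846) - 241048) - (-1624 - 87)/((-87)*(1 + 4*(-87))) = (-123980 - 241048) - (-1)*(-1711)/(87*(1 - 348)) = -365028 - (-1)*(-1711)/(87*(-347)) = -365028 - (-1)*(-1)*(-1711)/(87*347) = -365028 - 1*(-59/1041) = -365028 + 59/1041 = -379994089/1041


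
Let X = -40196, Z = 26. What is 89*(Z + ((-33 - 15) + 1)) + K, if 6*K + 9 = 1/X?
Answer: -451119709/241176 ≈ -1870.5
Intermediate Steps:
K = -361765/241176 (K = -3/2 + (⅙)/(-40196) = -3/2 + (⅙)*(-1/40196) = -3/2 - 1/241176 = -361765/241176 ≈ -1.5000)
89*(Z + ((-33 - 15) + 1)) + K = 89*(26 + ((-33 - 15) + 1)) - 361765/241176 = 89*(26 + (-48 + 1)) - 361765/241176 = 89*(26 - 47) - 361765/241176 = 89*(-21) - 361765/241176 = -1869 - 361765/241176 = -451119709/241176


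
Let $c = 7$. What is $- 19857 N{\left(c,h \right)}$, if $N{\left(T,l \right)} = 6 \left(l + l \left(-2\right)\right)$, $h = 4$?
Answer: $476568$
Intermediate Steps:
$N{\left(T,l \right)} = - 6 l$ ($N{\left(T,l \right)} = 6 \left(l - 2 l\right) = 6 \left(- l\right) = - 6 l$)
$- 19857 N{\left(c,h \right)} = - 19857 \left(\left(-6\right) 4\right) = \left(-19857\right) \left(-24\right) = 476568$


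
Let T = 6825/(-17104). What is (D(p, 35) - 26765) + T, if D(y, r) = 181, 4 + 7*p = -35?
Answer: -454699561/17104 ≈ -26584.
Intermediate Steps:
p = -39/7 (p = -4/7 + (⅐)*(-35) = -4/7 - 5 = -39/7 ≈ -5.5714)
T = -6825/17104 (T = 6825*(-1/17104) = -6825/17104 ≈ -0.39903)
(D(p, 35) - 26765) + T = (181 - 26765) - 6825/17104 = -26584 - 6825/17104 = -454699561/17104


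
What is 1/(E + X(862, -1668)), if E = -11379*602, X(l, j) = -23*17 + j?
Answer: -1/6852217 ≈ -1.4594e-7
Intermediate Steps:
X(l, j) = -391 + j
E = -6850158
1/(E + X(862, -1668)) = 1/(-6850158 + (-391 - 1668)) = 1/(-6850158 - 2059) = 1/(-6852217) = -1/6852217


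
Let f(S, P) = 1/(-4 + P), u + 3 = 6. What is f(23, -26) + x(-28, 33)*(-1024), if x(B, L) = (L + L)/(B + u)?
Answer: 405499/150 ≈ 2703.3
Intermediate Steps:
u = 3 (u = -3 + 6 = 3)
x(B, L) = 2*L/(3 + B) (x(B, L) = (L + L)/(B + 3) = (2*L)/(3 + B) = 2*L/(3 + B))
f(23, -26) + x(-28, 33)*(-1024) = 1/(-4 - 26) + (2*33/(3 - 28))*(-1024) = 1/(-30) + (2*33/(-25))*(-1024) = -1/30 + (2*33*(-1/25))*(-1024) = -1/30 - 66/25*(-1024) = -1/30 + 67584/25 = 405499/150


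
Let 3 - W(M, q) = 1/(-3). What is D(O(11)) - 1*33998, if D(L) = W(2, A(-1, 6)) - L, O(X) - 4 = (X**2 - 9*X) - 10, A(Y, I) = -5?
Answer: -102032/3 ≈ -34011.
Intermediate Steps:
W(M, q) = 10/3 (W(M, q) = 3 - 1/(-3) = 3 - 1*(-1/3) = 3 + 1/3 = 10/3)
O(X) = -6 + X**2 - 9*X (O(X) = 4 + ((X**2 - 9*X) - 10) = 4 + (-10 + X**2 - 9*X) = -6 + X**2 - 9*X)
D(L) = 10/3 - L
D(O(11)) - 1*33998 = (10/3 - (-6 + 11**2 - 9*11)) - 1*33998 = (10/3 - (-6 + 121 - 99)) - 33998 = (10/3 - 1*16) - 33998 = (10/3 - 16) - 33998 = -38/3 - 33998 = -102032/3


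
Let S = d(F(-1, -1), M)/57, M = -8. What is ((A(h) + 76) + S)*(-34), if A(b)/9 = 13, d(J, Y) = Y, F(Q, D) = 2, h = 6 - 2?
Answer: -373762/57 ≈ -6557.2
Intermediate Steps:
h = 4
A(b) = 117 (A(b) = 9*13 = 117)
S = -8/57 ≈ -0.14035
((A(h) + 76) + S)*(-34) = ((117 + 76) - 8/57)*(-34) = (193 - 8/57)*(-34) = (10993/57)*(-34) = -373762/57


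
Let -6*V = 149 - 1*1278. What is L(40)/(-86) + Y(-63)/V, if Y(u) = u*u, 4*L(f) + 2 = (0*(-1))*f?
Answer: 4097137/194188 ≈ 21.099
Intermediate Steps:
L(f) = -1/2 (L(f) = -1/2 + ((0*(-1))*f)/4 = -1/2 + (0*f)/4 = -1/2 + (1/4)*0 = -1/2 + 0 = -1/2)
V = 1129/6 (V = -(149 - 1*1278)/6 = -(149 - 1278)/6 = -1/6*(-1129) = 1129/6 ≈ 188.17)
Y(u) = u**2
L(40)/(-86) + Y(-63)/V = -1/2/(-86) + (-63)**2/(1129/6) = -1/2*(-1/86) + 3969*(6/1129) = 1/172 + 23814/1129 = 4097137/194188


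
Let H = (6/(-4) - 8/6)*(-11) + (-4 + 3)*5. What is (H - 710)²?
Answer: 16834609/36 ≈ 4.6763e+5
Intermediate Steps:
H = 157/6 (H = (6*(-¼) - 8*⅙)*(-11) - 1*5 = (-3/2 - 4/3)*(-11) - 5 = -17/6*(-11) - 5 = 187/6 - 5 = 157/6 ≈ 26.167)
(H - 710)² = (157/6 - 710)² = (-4103/6)² = 16834609/36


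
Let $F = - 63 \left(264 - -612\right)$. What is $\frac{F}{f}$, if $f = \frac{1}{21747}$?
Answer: $-1200173436$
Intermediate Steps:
$F = -55188$ ($F = - 63 \left(264 + 612\right) = \left(-63\right) 876 = -55188$)
$f = \frac{1}{21747} \approx 4.5983 \cdot 10^{-5}$
$\frac{F}{f} = - 55188 \frac{1}{\frac{1}{21747}} = \left(-55188\right) 21747 = -1200173436$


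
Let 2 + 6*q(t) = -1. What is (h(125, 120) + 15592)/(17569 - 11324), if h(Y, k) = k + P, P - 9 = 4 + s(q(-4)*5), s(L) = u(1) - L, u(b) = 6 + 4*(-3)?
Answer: 31443/12490 ≈ 2.5175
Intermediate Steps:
q(t) = -1/2 (q(t) = -1/3 + (1/6)*(-1) = -1/3 - 1/6 = -1/2)
u(b) = -6 (u(b) = 6 - 12 = -6)
s(L) = -6 - L
P = 19/2 (P = 9 + (4 + (-6 - (-1)*5/2)) = 9 + (4 + (-6 - 1*(-5/2))) = 9 + (4 + (-6 + 5/2)) = 9 + (4 - 7/2) = 9 + 1/2 = 19/2 ≈ 9.5000)
h(Y, k) = 19/2 + k (h(Y, k) = k + 19/2 = 19/2 + k)
(h(125, 120) + 15592)/(17569 - 11324) = ((19/2 + 120) + 15592)/(17569 - 11324) = (259/2 + 15592)/6245 = (31443/2)*(1/6245) = 31443/12490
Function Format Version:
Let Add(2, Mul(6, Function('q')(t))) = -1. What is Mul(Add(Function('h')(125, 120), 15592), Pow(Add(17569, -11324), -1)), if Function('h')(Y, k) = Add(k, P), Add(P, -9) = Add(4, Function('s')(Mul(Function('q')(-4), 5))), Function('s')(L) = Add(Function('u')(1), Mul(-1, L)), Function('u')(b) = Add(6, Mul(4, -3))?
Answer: Rational(31443, 12490) ≈ 2.5175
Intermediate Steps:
Function('q')(t) = Rational(-1, 2) (Function('q')(t) = Add(Rational(-1, 3), Mul(Rational(1, 6), -1)) = Add(Rational(-1, 3), Rational(-1, 6)) = Rational(-1, 2))
Function('u')(b) = -6 (Function('u')(b) = Add(6, -12) = -6)
Function('s')(L) = Add(-6, Mul(-1, L))
P = Rational(19, 2) (P = Add(9, Add(4, Add(-6, Mul(-1, Mul(Rational(-1, 2), 5))))) = Add(9, Add(4, Add(-6, Mul(-1, Rational(-5, 2))))) = Add(9, Add(4, Add(-6, Rational(5, 2)))) = Add(9, Add(4, Rational(-7, 2))) = Add(9, Rational(1, 2)) = Rational(19, 2) ≈ 9.5000)
Function('h')(Y, k) = Add(Rational(19, 2), k) (Function('h')(Y, k) = Add(k, Rational(19, 2)) = Add(Rational(19, 2), k))
Mul(Add(Function('h')(125, 120), 15592), Pow(Add(17569, -11324), -1)) = Mul(Add(Add(Rational(19, 2), 120), 15592), Pow(Add(17569, -11324), -1)) = Mul(Add(Rational(259, 2), 15592), Pow(6245, -1)) = Mul(Rational(31443, 2), Rational(1, 6245)) = Rational(31443, 12490)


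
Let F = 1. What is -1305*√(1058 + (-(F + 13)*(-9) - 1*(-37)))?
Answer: -1305*√1221 ≈ -45600.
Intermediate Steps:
-1305*√(1058 + (-(F + 13)*(-9) - 1*(-37))) = -1305*√(1058 + (-(1 + 13)*(-9) - 1*(-37))) = -1305*√(1058 + (-14*(-9) + 37)) = -1305*√(1058 + (-1*(-126) + 37)) = -1305*√(1058 + (126 + 37)) = -1305*√(1058 + 163) = -1305*√1221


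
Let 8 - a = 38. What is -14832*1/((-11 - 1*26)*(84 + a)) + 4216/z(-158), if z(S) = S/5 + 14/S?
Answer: -174536512/1389387 ≈ -125.62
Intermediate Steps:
a = -30 (a = 8 - 1*38 = 8 - 38 = -30)
z(S) = 14/S + S/5 (z(S) = S*(⅕) + 14/S = S/5 + 14/S = 14/S + S/5)
-14832*1/((-11 - 1*26)*(84 + a)) + 4216/z(-158) = -14832*1/((-11 - 1*26)*(84 - 30)) + 4216/(14/(-158) + (⅕)*(-158)) = -14832*1/(54*(-11 - 26)) + 4216/(14*(-1/158) - 158/5) = -14832/(54*(-37)) + 4216/(-7/79 - 158/5) = -14832/(-1998) + 4216/(-12517/395) = -14832*(-1/1998) + 4216*(-395/12517) = 824/111 - 1665320/12517 = -174536512/1389387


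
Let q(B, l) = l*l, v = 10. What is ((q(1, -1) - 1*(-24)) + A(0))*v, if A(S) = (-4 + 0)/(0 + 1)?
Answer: 210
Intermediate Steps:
q(B, l) = l**2
A(S) = -4 (A(S) = -4/1 = -4*1 = -4)
((q(1, -1) - 1*(-24)) + A(0))*v = (((-1)**2 - 1*(-24)) - 4)*10 = ((1 + 24) - 4)*10 = (25 - 4)*10 = 21*10 = 210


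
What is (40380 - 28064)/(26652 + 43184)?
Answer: 3079/17459 ≈ 0.17636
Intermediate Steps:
(40380 - 28064)/(26652 + 43184) = 12316/69836 = 12316*(1/69836) = 3079/17459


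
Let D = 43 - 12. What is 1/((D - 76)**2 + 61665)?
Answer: 1/63690 ≈ 1.5701e-5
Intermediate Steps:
D = 31 (D = 43 - 1*12 = 43 - 12 = 31)
1/((D - 76)**2 + 61665) = 1/((31 - 76)**2 + 61665) = 1/((-45)**2 + 61665) = 1/(2025 + 61665) = 1/63690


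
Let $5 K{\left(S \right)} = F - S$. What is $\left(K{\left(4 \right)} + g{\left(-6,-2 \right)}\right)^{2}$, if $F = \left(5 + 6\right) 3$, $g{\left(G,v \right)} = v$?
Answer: $\frac{361}{25} \approx 14.44$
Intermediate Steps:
$F = 33$ ($F = 11 \cdot 3 = 33$)
$K{\left(S \right)} = \frac{33}{5} - \frac{S}{5}$ ($K{\left(S \right)} = \frac{33 - S}{5} = \frac{33}{5} - \frac{S}{5}$)
$\left(K{\left(4 \right)} + g{\left(-6,-2 \right)}\right)^{2} = \left(\left(\frac{33}{5} - \frac{4}{5}\right) - 2\right)^{2} = \left(\frac{29}{5} - 2\right)^{2} = \left(\frac{19}{5}\right)^{2} = \frac{361}{25}$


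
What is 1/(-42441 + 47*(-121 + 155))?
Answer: -1/40843 ≈ -2.4484e-5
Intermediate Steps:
1/(-42441 + 47*(-121 + 155)) = 1/(-42441 + 47*34) = 1/(-42441 + 1598) = 1/(-40843) = -1/40843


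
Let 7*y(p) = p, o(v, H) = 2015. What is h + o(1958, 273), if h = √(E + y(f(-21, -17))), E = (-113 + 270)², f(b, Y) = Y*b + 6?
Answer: 2015 + √1210342/7 ≈ 2172.2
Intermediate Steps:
f(b, Y) = 6 + Y*b
y(p) = p/7
E = 24649 (E = 157² = 24649)
h = √1210342/7 (h = √(24649 + (6 - 17*(-21))/7) = √(24649 + (6 + 357)/7) = √(24649 + (⅐)*363) = √(24649 + 363/7) = √(172906/7) = √1210342/7 ≈ 157.17)
h + o(1958, 273) = √1210342/7 + 2015 = 2015 + √1210342/7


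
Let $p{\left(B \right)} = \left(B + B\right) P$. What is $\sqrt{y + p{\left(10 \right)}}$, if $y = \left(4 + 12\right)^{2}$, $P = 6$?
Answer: $2 \sqrt{94} \approx 19.391$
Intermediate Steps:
$y = 256$ ($y = 16^{2} = 256$)
$p{\left(B \right)} = 12 B$ ($p{\left(B \right)} = \left(B + B\right) 6 = 2 B 6 = 12 B$)
$\sqrt{y + p{\left(10 \right)}} = \sqrt{256 + 12 \cdot 10} = \sqrt{256 + 120} = \sqrt{376} = 2 \sqrt{94}$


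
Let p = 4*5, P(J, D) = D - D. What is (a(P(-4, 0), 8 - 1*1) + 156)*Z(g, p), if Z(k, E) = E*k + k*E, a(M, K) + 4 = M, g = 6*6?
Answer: 218880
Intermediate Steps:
P(J, D) = 0
p = 20
g = 36
a(M, K) = -4 + M
Z(k, E) = 2*E*k (Z(k, E) = E*k + E*k = 2*E*k)
(a(P(-4, 0), 8 - 1*1) + 156)*Z(g, p) = ((-4 + 0) + 156)*(2*20*36) = (-4 + 156)*1440 = 152*1440 = 218880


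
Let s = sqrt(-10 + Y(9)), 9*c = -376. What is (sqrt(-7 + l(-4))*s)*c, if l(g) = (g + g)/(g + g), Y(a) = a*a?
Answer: -376*I*sqrt(426)/9 ≈ -862.28*I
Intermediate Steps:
Y(a) = a**2
c = -376/9 (c = (1/9)*(-376) = -376/9 ≈ -41.778)
l(g) = 1 (l(g) = (2*g)/((2*g)) = (2*g)*(1/(2*g)) = 1)
s = sqrt(71) (s = sqrt(-10 + 9**2) = sqrt(-10 + 81) = sqrt(71) ≈ 8.4261)
(sqrt(-7 + l(-4))*s)*c = (sqrt(-7 + 1)*sqrt(71))*(-376/9) = (sqrt(-6)*sqrt(71))*(-376/9) = ((I*sqrt(6))*sqrt(71))*(-376/9) = (I*sqrt(426))*(-376/9) = -376*I*sqrt(426)/9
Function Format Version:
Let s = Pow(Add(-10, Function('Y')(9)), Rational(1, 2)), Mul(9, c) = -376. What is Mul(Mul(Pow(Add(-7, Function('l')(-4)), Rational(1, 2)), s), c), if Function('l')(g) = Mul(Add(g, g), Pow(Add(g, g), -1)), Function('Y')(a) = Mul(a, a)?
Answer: Mul(Rational(-376, 9), I, Pow(426, Rational(1, 2))) ≈ Mul(-862.28, I)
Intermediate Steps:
Function('Y')(a) = Pow(a, 2)
c = Rational(-376, 9) (c = Mul(Rational(1, 9), -376) = Rational(-376, 9) ≈ -41.778)
Function('l')(g) = 1 (Function('l')(g) = Mul(Mul(2, g), Pow(Mul(2, g), -1)) = Mul(Mul(2, g), Mul(Rational(1, 2), Pow(g, -1))) = 1)
s = Pow(71, Rational(1, 2)) (s = Pow(Add(-10, Pow(9, 2)), Rational(1, 2)) = Pow(Add(-10, 81), Rational(1, 2)) = Pow(71, Rational(1, 2)) ≈ 8.4261)
Mul(Mul(Pow(Add(-7, Function('l')(-4)), Rational(1, 2)), s), c) = Mul(Mul(Pow(Add(-7, 1), Rational(1, 2)), Pow(71, Rational(1, 2))), Rational(-376, 9)) = Mul(Mul(Pow(-6, Rational(1, 2)), Pow(71, Rational(1, 2))), Rational(-376, 9)) = Mul(Mul(Mul(I, Pow(6, Rational(1, 2))), Pow(71, Rational(1, 2))), Rational(-376, 9)) = Mul(Mul(I, Pow(426, Rational(1, 2))), Rational(-376, 9)) = Mul(Rational(-376, 9), I, Pow(426, Rational(1, 2)))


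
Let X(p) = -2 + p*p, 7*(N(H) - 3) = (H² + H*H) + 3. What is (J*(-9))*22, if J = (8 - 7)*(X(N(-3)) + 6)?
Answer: -7920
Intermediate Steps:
N(H) = 24/7 + 2*H²/7 (N(H) = 3 + ((H² + H*H) + 3)/7 = 3 + ((H² + H²) + 3)/7 = 3 + (2*H² + 3)/7 = 3 + (3 + 2*H²)/7 = 3 + (3/7 + 2*H²/7) = 24/7 + 2*H²/7)
X(p) = -2 + p²
J = 40 (J = (8 - 7)*((-2 + (24/7 + (2/7)*(-3)²)²) + 6) = 1*((-2 + (24/7 + (2/7)*9)²) + 6) = 1*((-2 + (24/7 + 18/7)²) + 6) = 1*((-2 + 6²) + 6) = 1*((-2 + 36) + 6) = 1*(34 + 6) = 1*40 = 40)
(J*(-9))*22 = (40*(-9))*22 = -360*22 = -7920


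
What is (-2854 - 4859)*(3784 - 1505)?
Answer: -17577927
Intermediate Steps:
(-2854 - 4859)*(3784 - 1505) = -7713*2279 = -17577927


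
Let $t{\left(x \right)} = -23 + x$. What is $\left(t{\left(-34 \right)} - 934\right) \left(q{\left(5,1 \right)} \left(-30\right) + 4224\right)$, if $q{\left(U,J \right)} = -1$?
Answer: $-4215714$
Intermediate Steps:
$\left(t{\left(-34 \right)} - 934\right) \left(q{\left(5,1 \right)} \left(-30\right) + 4224\right) = \left(\left(-23 - 34\right) - 934\right) \left(\left(-1\right) \left(-30\right) + 4224\right) = \left(-57 - 934\right) \left(30 + 4224\right) = \left(-991\right) 4254 = -4215714$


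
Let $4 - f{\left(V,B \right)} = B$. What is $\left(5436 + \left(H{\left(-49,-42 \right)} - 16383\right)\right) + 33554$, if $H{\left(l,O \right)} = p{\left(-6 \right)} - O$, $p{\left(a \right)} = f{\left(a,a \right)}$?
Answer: $22659$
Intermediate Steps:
$f{\left(V,B \right)} = 4 - B$
$p{\left(a \right)} = 4 - a$
$H{\left(l,O \right)} = 10 - O$ ($H{\left(l,O \right)} = \left(4 - -6\right) - O = \left(4 + 6\right) - O = 10 - O$)
$\left(5436 + \left(H{\left(-49,-42 \right)} - 16383\right)\right) + 33554 = \left(5436 + \left(\left(10 - -42\right) - 16383\right)\right) + 33554 = \left(5436 + \left(\left(10 + 42\right) - 16383\right)\right) + 33554 = \left(5436 + \left(52 - 16383\right)\right) + 33554 = \left(5436 - 16331\right) + 33554 = -10895 + 33554 = 22659$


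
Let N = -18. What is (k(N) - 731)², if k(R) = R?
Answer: 561001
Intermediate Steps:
(k(N) - 731)² = (-18 - 731)² = (-749)² = 561001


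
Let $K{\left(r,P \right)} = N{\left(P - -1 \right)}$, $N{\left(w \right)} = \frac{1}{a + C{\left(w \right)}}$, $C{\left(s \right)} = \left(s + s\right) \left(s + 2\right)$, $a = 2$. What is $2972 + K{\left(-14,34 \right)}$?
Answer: $\frac{7703425}{2592} \approx 2972.0$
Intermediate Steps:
$C{\left(s \right)} = 2 s \left(2 + s\right)$
$N{\left(w \right)} = \frac{1}{2 + 2 w \left(2 + w\right)}$
$K{\left(r,P \right)} = \frac{1}{2 \left(1 + \left(1 + P\right) \left(3 + P\right)\right)}$ ($K{\left(r,P \right)} = \frac{1}{2 \left(1 + \left(P - -1\right) \left(2 + \left(P - -1\right)\right)\right)} = \frac{1}{2 \left(1 + \left(P + 1\right) \left(2 + \left(P + 1\right)\right)\right)} = \frac{1}{2 \left(1 + \left(1 + P\right) \left(2 + \left(1 + P\right)\right)\right)} = \frac{1}{2 \left(1 + \left(1 + P\right) \left(3 + P\right)\right)}$)
$2972 + K{\left(-14,34 \right)} = 2972 + \frac{1}{2 \left(1 + \left(1 + 34\right) \left(3 + 34\right)\right)} = 2972 + \frac{1}{2 \left(1 + 35 \cdot 37\right)} = 2972 + \frac{1}{2 \left(1 + 1295\right)} = 2972 + \frac{1}{2 \cdot 1296} = 2972 + \frac{1}{2} \cdot \frac{1}{1296} = 2972 + \frac{1}{2592} = \frac{7703425}{2592}$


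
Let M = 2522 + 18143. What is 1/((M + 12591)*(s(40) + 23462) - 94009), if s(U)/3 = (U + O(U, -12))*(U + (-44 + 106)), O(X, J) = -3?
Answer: 1/1156682695 ≈ 8.6454e-10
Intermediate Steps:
M = 20665
s(U) = 3*(-3 + U)*(62 + U) (s(U) = 3*((U - 3)*(U + (-44 + 106))) = 3*((-3 + U)*(U + 62)) = 3*((-3 + U)*(62 + U)) = 3*(-3 + U)*(62 + U))
1/((M + 12591)*(s(40) + 23462) - 94009) = 1/((20665 + 12591)*((-558 + 3*40² + 177*40) + 23462) - 94009) = 1/(33256*((-558 + 3*1600 + 7080) + 23462) - 94009) = 1/(33256*((-558 + 4800 + 7080) + 23462) - 94009) = 1/(33256*(11322 + 23462) - 94009) = 1/(33256*34784 - 94009) = 1/(1156776704 - 94009) = 1/1156682695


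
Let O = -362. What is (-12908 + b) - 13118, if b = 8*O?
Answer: -28922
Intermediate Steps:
b = -2896 (b = 8*(-362) = -2896)
(-12908 + b) - 13118 = (-12908 - 2896) - 13118 = -15804 - 13118 = -28922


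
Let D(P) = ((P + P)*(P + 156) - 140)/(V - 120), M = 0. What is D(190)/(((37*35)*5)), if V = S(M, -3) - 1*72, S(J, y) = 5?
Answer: -2388/22015 ≈ -0.10847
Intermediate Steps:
V = -67 (V = 5 - 1*72 = 5 - 72 = -67)
D(P) = 140/187 - 2*P*(156 + P)/187 (D(P) = ((P + P)*(P + 156) - 140)/(-67 - 120) = ((2*P)*(156 + P) - 140)/(-187) = (2*P*(156 + P) - 140)*(-1/187) = (-140 + 2*P*(156 + P))*(-1/187) = 140/187 - 2*P*(156 + P)/187)
D(190)/(((37*35)*5)) = (140/187 - 312/187*190 - 2/187*190²)/(((37*35)*5)) = (140/187 - 59280/187 - 2/187*36100)/((1295*5)) = (140/187 - 59280/187 - 72200/187)/6475 = -11940/17*1/6475 = -2388/22015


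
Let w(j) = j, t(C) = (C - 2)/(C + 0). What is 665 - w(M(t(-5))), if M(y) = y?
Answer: 3318/5 ≈ 663.60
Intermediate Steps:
t(C) = (-2 + C)/C
665 - w(M(t(-5))) = 665 - (-2 - 5)/(-5) = 665 - (-1)*(-7)/5 = 665 - 1*7/5 = 665 - 7/5 = 3318/5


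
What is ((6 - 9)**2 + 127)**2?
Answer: 18496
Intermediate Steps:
((6 - 9)**2 + 127)**2 = ((-3)**2 + 127)**2 = (9 + 127)**2 = 136**2 = 18496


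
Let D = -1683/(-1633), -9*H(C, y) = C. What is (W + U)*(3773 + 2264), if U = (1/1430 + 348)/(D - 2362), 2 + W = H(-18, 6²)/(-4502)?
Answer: -160920548033669101/12410465514590 ≈ -12967.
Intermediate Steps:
H(C, y) = -C/9
W = -4503/2251 (W = -2 - ⅑*(-18)/(-4502) = -2 + 2*(-1/4502) = -2 - 1/2251 = -4503/2251 ≈ -2.0004)
D = 1683/1633 (D = -1683*(-1/1633) = 1683/1633 ≈ 1.0306)
U = -812647753/5513312090 (U = (1/1430 + 348)/(1683/1633 - 2362) = (1/1430 + 348)/(-3855463/1633) = (497641/1430)*(-1633/3855463) = -812647753/5513312090 ≈ -0.14740)
(W + U)*(3773 + 2264) = (-4503/2251 - 812647753/5513312090)*(3773 + 2264) = -26655714433273/12410465514590*6037 = -160920548033669101/12410465514590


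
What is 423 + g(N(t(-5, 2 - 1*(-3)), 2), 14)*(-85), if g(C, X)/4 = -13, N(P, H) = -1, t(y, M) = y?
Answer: 4843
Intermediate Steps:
g(C, X) = -52 (g(C, X) = 4*(-13) = -52)
423 + g(N(t(-5, 2 - 1*(-3)), 2), 14)*(-85) = 423 - 52*(-85) = 423 + 4420 = 4843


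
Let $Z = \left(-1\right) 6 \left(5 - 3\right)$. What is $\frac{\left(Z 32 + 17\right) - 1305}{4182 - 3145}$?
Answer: $- \frac{1672}{1037} \approx -1.6123$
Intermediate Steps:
$Z = -12$ ($Z = - 6 \left(5 - 3\right) = \left(-6\right) 2 = -12$)
$\frac{\left(Z 32 + 17\right) - 1305}{4182 - 3145} = \frac{\left(\left(-12\right) 32 + 17\right) - 1305}{4182 - 3145} = \frac{\left(-384 + 17\right) - 1305}{1037} = \left(-367 - 1305\right) \frac{1}{1037} = \left(-1672\right) \frac{1}{1037} = - \frac{1672}{1037}$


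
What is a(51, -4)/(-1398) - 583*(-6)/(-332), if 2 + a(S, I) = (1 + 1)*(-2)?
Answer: -407351/38678 ≈ -10.532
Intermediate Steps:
a(S, I) = -6 (a(S, I) = -2 + (1 + 1)*(-2) = -2 + 2*(-2) = -2 - 4 = -6)
a(51, -4)/(-1398) - 583*(-6)/(-332) = -6/(-1398) - 583*(-6)/(-332) = -6*(-1/1398) + 3498*(-1/332) = 1/233 - 1749/166 = -407351/38678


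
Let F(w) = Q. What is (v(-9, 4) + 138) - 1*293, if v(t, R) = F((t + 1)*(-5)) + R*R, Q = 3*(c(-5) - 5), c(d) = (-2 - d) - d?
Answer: -130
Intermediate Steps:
c(d) = -2 - 2*d
Q = 9 (Q = 3*((-2 - 2*(-5)) - 5) = 3*((-2 + 10) - 5) = 3*(8 - 5) = 3*3 = 9)
F(w) = 9
v(t, R) = 9 + R² (v(t, R) = 9 + R*R = 9 + R²)
(v(-9, 4) + 138) - 1*293 = ((9 + 4²) + 138) - 1*293 = ((9 + 16) + 138) - 293 = (25 + 138) - 293 = 163 - 293 = -130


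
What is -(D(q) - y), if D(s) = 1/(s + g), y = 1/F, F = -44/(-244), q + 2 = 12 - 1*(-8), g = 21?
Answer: 2368/429 ≈ 5.5198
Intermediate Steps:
q = 18 (q = -2 + (12 - 1*(-8)) = -2 + (12 + 8) = -2 + 20 = 18)
F = 11/61 (F = -44*(-1/244) = 11/61 ≈ 0.18033)
y = 61/11 (y = 1/(11/61) = 61/11 ≈ 5.5455)
D(s) = 1/(21 + s) (D(s) = 1/(s + 21) = 1/(21 + s))
-(D(q) - y) = -(1/(21 + 18) - 1*61/11) = -(1/39 - 61/11) = -1*(-2368/429) = 2368/429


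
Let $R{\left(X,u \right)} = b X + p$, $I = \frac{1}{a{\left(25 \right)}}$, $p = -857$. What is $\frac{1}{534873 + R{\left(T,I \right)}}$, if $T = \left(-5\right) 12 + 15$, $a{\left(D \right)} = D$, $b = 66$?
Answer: $\frac{1}{531046} \approx 1.8831 \cdot 10^{-6}$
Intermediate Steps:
$T = -45$ ($T = -60 + 15 = -45$)
$I = \frac{1}{25} \approx 0.04$
$R{\left(X,u \right)} = -857 + 66 X$ ($R{\left(X,u \right)} = 66 X - 857 = -857 + 66 X$)
$\frac{1}{534873 + R{\left(T,I \right)}} = \frac{1}{534873 + \left(-857 + 66 \left(-45\right)\right)} = \frac{1}{534873 - 3827} = \frac{1}{531046}$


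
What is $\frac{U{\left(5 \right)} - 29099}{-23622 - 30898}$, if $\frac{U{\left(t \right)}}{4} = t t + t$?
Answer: $\frac{28979}{54520} \approx 0.53153$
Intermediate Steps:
$U{\left(t \right)} = 4 t + 4 t^{2}$ ($U{\left(t \right)} = 4 \left(t t + t\right) = 4 \left(t^{2} + t\right) = 4 \left(t + t^{2}\right) = 4 t + 4 t^{2}$)
$\frac{U{\left(5 \right)} - 29099}{-23622 - 30898} = \frac{4 \cdot 5 \left(1 + 5\right) - 29099}{-23622 - 30898} = \frac{4 \cdot 5 \cdot 6 - 29099}{-54520} = \left(120 - 29099\right) \left(- \frac{1}{54520}\right) = \left(-28979\right) \left(- \frac{1}{54520}\right) = \frac{28979}{54520}$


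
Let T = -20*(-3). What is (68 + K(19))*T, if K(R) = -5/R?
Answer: 77220/19 ≈ 4064.2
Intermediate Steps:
T = 60
(68 + K(19))*T = (68 - 5/19)*60 = (1287/19)*60 = 77220/19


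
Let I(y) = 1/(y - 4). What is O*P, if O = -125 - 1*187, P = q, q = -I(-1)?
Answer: -312/5 ≈ -62.400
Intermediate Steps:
I(y) = 1/(-4 + y)
q = 1/5 (q = -1/(-4 - 1) = -1/(-5) = -1*(-1/5) = 1/5 ≈ 0.20000)
P = 1/5 ≈ 0.20000
O = -312 (O = -125 - 187 = -312)
O*P = -312*1/5 = -312/5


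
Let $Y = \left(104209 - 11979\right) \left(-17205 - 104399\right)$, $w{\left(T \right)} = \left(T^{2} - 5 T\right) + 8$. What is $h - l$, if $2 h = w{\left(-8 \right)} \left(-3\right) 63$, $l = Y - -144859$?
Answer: $11215381477$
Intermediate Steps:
$w{\left(T \right)} = 8 + T^{2} - 5 T$
$Y = -11215536920$ ($Y = 92230 \left(-121604\right) = -11215536920$)
$l = -11215392061$ ($l = -11215536920 - -144859 = -11215536920 + 144859 = -11215392061$)
$h = -10584$ ($h = \frac{\left(8 + \left(-8\right)^{2} - -40\right) \left(-3\right) 63}{2} = \frac{\left(8 + 64 + 40\right) \left(-3\right) 63}{2} = \frac{112 \left(-3\right) 63}{2} = \frac{\left(-336\right) 63}{2} = \frac{1}{2} \left(-21168\right) = -10584$)
$h - l = -10584 - -11215392061 = -10584 + 11215392061 = 11215381477$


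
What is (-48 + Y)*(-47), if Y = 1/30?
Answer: 67633/30 ≈ 2254.4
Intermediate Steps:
Y = 1/30 ≈ 0.033333
(-48 + Y)*(-47) = (-48 + 1/30)*(-47) = -1439/30*(-47) = 67633/30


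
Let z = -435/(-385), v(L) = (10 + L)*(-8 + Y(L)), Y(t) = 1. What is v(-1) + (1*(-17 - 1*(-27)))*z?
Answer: -3981/77 ≈ -51.701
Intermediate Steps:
v(L) = -70 - 7*L (v(L) = (10 + L)*(-8 + 1) = (10 + L)*(-7) = -70 - 7*L)
z = 87/77 (z = -435*(-1/385) = 87/77 ≈ 1.1299)
v(-1) + (1*(-17 - 1*(-27)))*z = (-70 - 7*(-1)) + (1*(-17 - 1*(-27)))*(87/77) = (-70 + 7) + (1*(-17 + 27))*(87/77) = -63 + (1*10)*(87/77) = -63 + 10*(87/77) = -63 + 870/77 = -3981/77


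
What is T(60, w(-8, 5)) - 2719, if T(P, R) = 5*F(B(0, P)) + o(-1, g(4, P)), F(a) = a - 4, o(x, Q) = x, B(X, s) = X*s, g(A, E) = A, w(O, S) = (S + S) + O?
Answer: -2740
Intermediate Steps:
w(O, S) = O + 2*S (w(O, S) = 2*S + O = O + 2*S)
F(a) = -4 + a
T(P, R) = -21 (T(P, R) = 5*(-4 + 0*P) - 1 = 5*(-4 + 0) - 1 = 5*(-4) - 1 = -20 - 1 = -21)
T(60, w(-8, 5)) - 2719 = -21 - 2719 = -2740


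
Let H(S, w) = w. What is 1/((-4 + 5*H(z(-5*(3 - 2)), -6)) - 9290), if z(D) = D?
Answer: -1/9324 ≈ -0.00010725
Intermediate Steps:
1/((-4 + 5*H(z(-5*(3 - 2)), -6)) - 9290) = 1/((-4 + 5*(-6)) - 9290) = 1/((-4 - 30) - 9290) = 1/(-34 - 9290) = 1/(-9324) = -1/9324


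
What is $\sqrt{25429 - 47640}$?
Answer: $i \sqrt{22211} \approx 149.03 i$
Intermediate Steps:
$\sqrt{25429 - 47640} = \sqrt{-22211} = i \sqrt{22211}$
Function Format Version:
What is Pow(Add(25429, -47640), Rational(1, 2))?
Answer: Mul(I, Pow(22211, Rational(1, 2))) ≈ Mul(149.03, I)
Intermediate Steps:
Pow(Add(25429, -47640), Rational(1, 2)) = Pow(-22211, Rational(1, 2)) = Mul(I, Pow(22211, Rational(1, 2)))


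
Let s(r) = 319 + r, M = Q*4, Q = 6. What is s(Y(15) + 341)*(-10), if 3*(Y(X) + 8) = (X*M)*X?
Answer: -24520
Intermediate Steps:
M = 24 (M = 6*4 = 24)
Y(X) = -8 + 8*X**2 (Y(X) = -8 + ((X*24)*X)/3 = -8 + ((24*X)*X)/3 = -8 + (24*X**2)/3 = -8 + 8*X**2)
s(Y(15) + 341)*(-10) = (319 + ((-8 + 8*15**2) + 341))*(-10) = (319 + ((-8 + 8*225) + 341))*(-10) = (319 + ((-8 + 1800) + 341))*(-10) = (319 + (1792 + 341))*(-10) = (319 + 2133)*(-10) = 2452*(-10) = -24520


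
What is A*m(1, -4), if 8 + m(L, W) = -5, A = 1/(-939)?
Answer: 13/939 ≈ 0.013845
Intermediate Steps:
A = -1/939 ≈ -0.0010650
m(L, W) = -13 (m(L, W) = -8 - 5 = -13)
A*m(1, -4) = -1/939*(-13) = 13/939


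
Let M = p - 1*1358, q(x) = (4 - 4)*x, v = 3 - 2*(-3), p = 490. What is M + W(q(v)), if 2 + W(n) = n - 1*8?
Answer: -878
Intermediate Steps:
v = 9 (v = 3 + 6 = 9)
q(x) = 0 (q(x) = 0*x = 0)
W(n) = -10 + n (W(n) = -2 + (n - 1*8) = -2 + (n - 8) = -2 + (-8 + n) = -10 + n)
M = -868 (M = 490 - 1*1358 = 490 - 1358 = -868)
M + W(q(v)) = -868 + (-10 + 0) = -868 - 10 = -878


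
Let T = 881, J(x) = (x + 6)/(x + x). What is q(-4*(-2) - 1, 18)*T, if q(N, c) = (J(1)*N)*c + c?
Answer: 404379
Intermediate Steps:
J(x) = (6 + x)/(2*x) (J(x) = (6 + x)/((2*x)) = (6 + x)*(1/(2*x)) = (6 + x)/(2*x))
q(N, c) = c + 7*N*c/2 (q(N, c) = (((½)*(6 + 1)/1)*N)*c + c = (((½)*1*7)*N)*c + c = (7*N/2)*c + c = 7*N*c/2 + c = c + 7*N*c/2)
q(-4*(-2) - 1, 18)*T = ((½)*18*(2 + 7*(-4*(-2) - 1)))*881 = ((½)*18*(2 + 7*(8 - 1)))*881 = ((½)*18*(2 + 7*7))*881 = ((½)*18*(2 + 49))*881 = ((½)*18*51)*881 = 459*881 = 404379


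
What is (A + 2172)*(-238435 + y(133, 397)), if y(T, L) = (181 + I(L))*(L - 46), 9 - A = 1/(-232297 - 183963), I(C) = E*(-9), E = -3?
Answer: -150185062592047/416260 ≈ -3.6080e+8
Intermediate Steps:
I(C) = 27 (I(C) = -3*(-9) = 27)
A = 3746341/416260 (A = 9 - 1/(-232297 - 183963) = 9 - 1/(-416260) = 9 - 1*(-1/416260) = 9 + 1/416260 = 3746341/416260 ≈ 9.0000)
y(T, L) = -9568 + 208*L (y(T, L) = (181 + 27)*(L - 46) = 208*(-46 + L) = -9568 + 208*L)
(A + 2172)*(-238435 + y(133, 397)) = (3746341/416260 + 2172)*(-238435 + (-9568 + 208*397)) = 907863061*(-238435 + (-9568 + 82576))/416260 = 907863061*(-238435 + 73008)/416260 = (907863061/416260)*(-165427) = -150185062592047/416260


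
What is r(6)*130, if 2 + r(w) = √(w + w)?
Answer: -260 + 260*√3 ≈ 190.33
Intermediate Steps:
r(w) = -2 + √2*√w (r(w) = -2 + √(w + w) = -2 + √(2*w) = -2 + √2*√w)
r(6)*130 = (-2 + √2*√6)*130 = (-2 + 2*√3)*130 = -260 + 260*√3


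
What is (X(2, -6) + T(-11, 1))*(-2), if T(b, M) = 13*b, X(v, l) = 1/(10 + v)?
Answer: 1715/6 ≈ 285.83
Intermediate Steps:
(X(2, -6) + T(-11, 1))*(-2) = (1/(10 + 2) + 13*(-11))*(-2) = (1/12 - 143)*(-2) = -1715/12*(-2) = 1715/6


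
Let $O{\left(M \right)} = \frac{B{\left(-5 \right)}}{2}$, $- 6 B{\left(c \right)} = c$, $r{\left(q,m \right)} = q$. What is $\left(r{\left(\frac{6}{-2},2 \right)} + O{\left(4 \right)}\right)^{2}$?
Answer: $\frac{961}{144} \approx 6.6736$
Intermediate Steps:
$B{\left(c \right)} = - \frac{c}{6}$
$O{\left(M \right)} = \frac{5}{12}$ ($O{\left(M \right)} = \frac{\left(- \frac{1}{6}\right) \left(-5\right)}{2} = \frac{5}{6} \cdot \frac{1}{2} = \frac{5}{12}$)
$\left(r{\left(\frac{6}{-2},2 \right)} + O{\left(4 \right)}\right)^{2} = \left(\frac{6}{-2} + \frac{5}{12}\right)^{2} = \left(6 \left(- \frac{1}{2}\right) + \frac{5}{12}\right)^{2} = \left(-3 + \frac{5}{12}\right)^{2} = \left(- \frac{31}{12}\right)^{2} = \frac{961}{144}$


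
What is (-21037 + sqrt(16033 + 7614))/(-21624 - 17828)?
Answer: 21037/39452 - sqrt(23647)/39452 ≈ 0.52933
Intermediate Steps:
(-21037 + sqrt(16033 + 7614))/(-21624 - 17828) = (-21037 + sqrt(23647))/(-39452) = (-21037 + sqrt(23647))*(-1/39452) = 21037/39452 - sqrt(23647)/39452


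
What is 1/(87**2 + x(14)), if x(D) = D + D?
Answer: 1/7597 ≈ 0.00013163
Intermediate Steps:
x(D) = 2*D
1/(87**2 + x(14)) = 1/(87**2 + 2*14) = 1/(7569 + 28) = 1/7597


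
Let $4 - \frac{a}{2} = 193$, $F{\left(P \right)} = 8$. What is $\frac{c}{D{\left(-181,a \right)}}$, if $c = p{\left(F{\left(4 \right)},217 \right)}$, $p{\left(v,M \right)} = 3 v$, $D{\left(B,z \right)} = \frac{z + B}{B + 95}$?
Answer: $\frac{48}{13} \approx 3.6923$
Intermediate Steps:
$a = -378$ ($a = 8 - 386 = -378$)
$D{\left(B,z \right)} = \frac{B + z}{95 + B}$
$c = 24$ ($c = 3 \cdot 8 = 24$)
$\frac{c}{D{\left(-181,a \right)}} = \frac{24}{\frac{1}{95 - 181} \left(-181 - 378\right)} = \frac{24}{\frac{1}{-86} \left(-559\right)} = \frac{24}{\left(- \frac{1}{86}\right) \left(-559\right)} = \frac{24}{\frac{13}{2}} = 24 \cdot \frac{2}{13} = \frac{48}{13}$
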